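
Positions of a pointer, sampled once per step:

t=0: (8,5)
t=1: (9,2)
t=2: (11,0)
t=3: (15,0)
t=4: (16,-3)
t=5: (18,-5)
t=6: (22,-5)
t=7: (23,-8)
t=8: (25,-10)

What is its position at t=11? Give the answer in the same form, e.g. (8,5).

(32,-15)

Differencing gives (+1,-3), (+2,-2), (+4,+0), (+1,-3), (+2,-2), (+4,+0), (+1,-3), (+2,-2). This is the pattern (+1,-3), (+2,-2), (+4,+0) repeated.
step 9: apply (+4,+0) → (29,-10)
step 10: apply (+1,-3) → (30,-13)
step 11: apply (+2,-2) → (32,-15)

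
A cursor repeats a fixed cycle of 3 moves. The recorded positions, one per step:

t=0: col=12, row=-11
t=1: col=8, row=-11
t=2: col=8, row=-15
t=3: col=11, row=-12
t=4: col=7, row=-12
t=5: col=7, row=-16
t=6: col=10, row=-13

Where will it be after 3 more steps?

col=9, row=-14

Step-to-step displacements: (-4, +0), (+0, -4), (+3, +3), (-4, +0), (+0, -4), (+3, +3) — a repeating cycle of length 3.
step 7: apply (-4, +0) → col=6, row=-13
step 8: apply (+0, -4) → col=6, row=-17
step 9: apply (+3, +3) → col=9, row=-14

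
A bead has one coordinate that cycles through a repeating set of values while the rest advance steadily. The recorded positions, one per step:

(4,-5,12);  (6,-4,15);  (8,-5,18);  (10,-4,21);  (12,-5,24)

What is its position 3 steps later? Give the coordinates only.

(18,-4,33)

The first coordinate changes by +2 each step, so at step 7 it is 4 + 7·(2) = 18.
The second coordinate repeats the cycle [-5, -4] with period 2; step 7 mod 2 = 1, giving -4.
The third coordinate changes by +3 each step, so at step 7 it is 12 + 7·(3) = 33.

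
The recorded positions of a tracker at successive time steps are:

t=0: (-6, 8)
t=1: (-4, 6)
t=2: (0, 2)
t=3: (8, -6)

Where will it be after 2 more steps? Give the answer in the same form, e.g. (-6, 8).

Consecutive displacements (+2, -2), (+4, -4), (+8, -8) scale by a factor of 2 each step.
step 4: (8, -6) + (+16, -16) → (24, -22)
step 5: (24, -22) + (+32, -32) → (56, -54)

(56, -54)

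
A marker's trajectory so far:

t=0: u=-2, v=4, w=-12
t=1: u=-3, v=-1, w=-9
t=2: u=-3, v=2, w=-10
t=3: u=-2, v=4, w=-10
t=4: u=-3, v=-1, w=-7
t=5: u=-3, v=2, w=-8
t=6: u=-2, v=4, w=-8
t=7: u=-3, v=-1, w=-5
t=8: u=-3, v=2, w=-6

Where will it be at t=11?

u=-3, v=2, w=-4

Step-to-step displacements: (-1,-5,+3), (+0,+3,-1), (+1,+2,+0), (-1,-5,+3), (+0,+3,-1), (+1,+2,+0), (-1,-5,+3), (+0,+3,-1) — a repeating cycle of length 3.
step 9: apply (+1,+2,+0) → u=-2, v=4, w=-6
step 10: apply (-1,-5,+3) → u=-3, v=-1, w=-3
step 11: apply (+0,+3,-1) → u=-3, v=2, w=-4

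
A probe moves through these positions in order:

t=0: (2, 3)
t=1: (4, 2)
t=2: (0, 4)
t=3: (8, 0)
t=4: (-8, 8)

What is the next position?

(24, -8)

Step-to-step displacements: (+2, -1), (-4, +2), (+8, -4), (-16, +8); each is -2× the previous.
step 5: (-8, 8) + (+32, -16) → (24, -8)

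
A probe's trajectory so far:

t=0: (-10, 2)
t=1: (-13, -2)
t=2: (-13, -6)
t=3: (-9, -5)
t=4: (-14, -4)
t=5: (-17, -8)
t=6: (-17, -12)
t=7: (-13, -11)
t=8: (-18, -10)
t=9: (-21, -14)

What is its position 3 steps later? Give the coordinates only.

Differencing gives (-3, -4), (+0, -4), (+4, +1), (-5, +1), (-3, -4), (+0, -4), (+4, +1), (-5, +1), (-3, -4). This is the pattern (-3, -4), (+0, -4), (+4, +1), (-5, +1) repeated.
step 10: apply (+0, -4) → (-21, -18)
step 11: apply (+4, +1) → (-17, -17)
step 12: apply (-5, +1) → (-22, -16)

(-22, -16)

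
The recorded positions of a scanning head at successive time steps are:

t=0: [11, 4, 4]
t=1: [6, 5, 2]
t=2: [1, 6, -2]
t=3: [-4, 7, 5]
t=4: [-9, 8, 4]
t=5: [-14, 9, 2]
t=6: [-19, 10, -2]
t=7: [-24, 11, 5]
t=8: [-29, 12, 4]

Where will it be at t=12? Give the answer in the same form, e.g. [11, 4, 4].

First: linear, -5 per step → -49 at step 12.
Second: linear, +1 per step → 16 at step 12.
Third: cycles through 4, 2, -2, 5 every 4 steps. Step 12 lands at position 0 of the cycle → 4.

[-49, 16, 4]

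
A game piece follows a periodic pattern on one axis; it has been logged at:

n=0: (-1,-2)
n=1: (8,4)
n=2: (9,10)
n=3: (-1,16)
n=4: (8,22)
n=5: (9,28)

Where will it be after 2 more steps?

The first coordinate repeats the cycle [-1, 8, 9] with period 3; step 7 mod 3 = 1, giving 8.
The second coordinate changes by +6 each step, so at step 7 it is -2 + 7·(6) = 40.

(8,40)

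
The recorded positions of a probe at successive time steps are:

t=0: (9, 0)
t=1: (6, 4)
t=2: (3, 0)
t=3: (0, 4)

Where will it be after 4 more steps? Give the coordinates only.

(-12, 4)

The first coordinate changes by -3 each step, so at step 7 it is 9 + 7·(-3) = -12.
The second coordinate repeats the cycle [0, 4] with period 2; step 7 mod 2 = 1, giving 4.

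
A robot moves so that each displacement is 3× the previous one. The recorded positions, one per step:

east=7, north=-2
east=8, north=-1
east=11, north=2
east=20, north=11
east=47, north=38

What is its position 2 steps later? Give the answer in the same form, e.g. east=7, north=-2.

east=371, north=362

The jumps are (+1, +1), (+3, +3), (+9, +9), (+27, +27) — a geometric progression with ratio 3.
step 5: east=47, north=38 + (+81, +81) → east=128, north=119
step 6: east=128, north=119 + (+243, +243) → east=371, north=362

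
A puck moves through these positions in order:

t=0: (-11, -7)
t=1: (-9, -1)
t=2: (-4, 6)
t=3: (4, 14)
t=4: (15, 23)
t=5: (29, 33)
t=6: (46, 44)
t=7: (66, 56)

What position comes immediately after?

(89, 69)

Successive displacements: (+2, +6), (+5, +7), (+8, +8), (+11, +9), (+14, +10), (+17, +11), (+20, +12) — each changes by (+3, +1).
step 8: (66, 56) + (+23, +13) → (89, 69)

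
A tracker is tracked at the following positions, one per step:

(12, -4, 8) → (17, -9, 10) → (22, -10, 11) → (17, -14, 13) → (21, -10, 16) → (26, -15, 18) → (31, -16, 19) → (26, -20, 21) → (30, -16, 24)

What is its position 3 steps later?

The moves between consecutive positions are (+5, -5, +2), (+5, -1, +1), (-5, -4, +2), (+4, +4, +3), (+5, -5, +2), (+5, -1, +1), (-5, -4, +2), (+4, +4, +3); they repeat the 4-cycle [(+5, -5, +2), (+5, -1, +1), (-5, -4, +2), (+4, +4, +3)].
step 9: apply (+5, -5, +2) → (35, -21, 26)
step 10: apply (+5, -1, +1) → (40, -22, 27)
step 11: apply (-5, -4, +2) → (35, -26, 29)

(35, -26, 29)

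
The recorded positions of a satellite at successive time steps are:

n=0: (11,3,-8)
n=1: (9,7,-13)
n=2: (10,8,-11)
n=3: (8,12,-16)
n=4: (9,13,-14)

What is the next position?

(7,17,-19)

Step-to-step displacements: (-2,+4,-5), (+1,+1,+2), (-2,+4,-5), (+1,+1,+2) — a repeating cycle of length 2.
step 5: apply (-2,+4,-5) → (7,17,-19)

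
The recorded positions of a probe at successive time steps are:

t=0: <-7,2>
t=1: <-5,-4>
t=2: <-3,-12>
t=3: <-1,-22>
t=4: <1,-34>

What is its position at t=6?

First differences are <+2,-6>, <+2,-8>, <+2,-10>, <+2,-12>; their common second difference is <+0,-2> (constant acceleration).
step 5: <1,-34> + <+2,-14> → <3,-48>
step 6: <3,-48> + <+2,-16> → <5,-64>

<5,-64>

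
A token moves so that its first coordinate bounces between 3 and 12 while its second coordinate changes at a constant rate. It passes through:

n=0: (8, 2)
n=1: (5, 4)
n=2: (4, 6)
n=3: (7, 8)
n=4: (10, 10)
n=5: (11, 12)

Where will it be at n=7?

The first coordinate reflects between 3 and 12, moving 3 per step.
  step 6: 11 → 8
  step 7: 8 → 5
The second coordinate changes by +2 each step: at step 7 it is 16.

(5, 16)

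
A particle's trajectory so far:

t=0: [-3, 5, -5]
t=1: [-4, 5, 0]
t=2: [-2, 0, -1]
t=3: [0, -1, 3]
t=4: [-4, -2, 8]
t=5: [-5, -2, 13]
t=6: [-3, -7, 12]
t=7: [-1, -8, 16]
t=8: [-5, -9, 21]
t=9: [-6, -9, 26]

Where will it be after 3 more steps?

[-6, -16, 34]

Step-to-step displacements: [-1, +0, +5], [+2, -5, -1], [+2, -1, +4], [-4, -1, +5], [-1, +0, +5], [+2, -5, -1], [+2, -1, +4], [-4, -1, +5], [-1, +0, +5] — a repeating cycle of length 4.
step 10: apply [+2, -5, -1] → [-4, -14, 25]
step 11: apply [+2, -1, +4] → [-2, -15, 29]
step 12: apply [-4, -1, +5] → [-6, -16, 34]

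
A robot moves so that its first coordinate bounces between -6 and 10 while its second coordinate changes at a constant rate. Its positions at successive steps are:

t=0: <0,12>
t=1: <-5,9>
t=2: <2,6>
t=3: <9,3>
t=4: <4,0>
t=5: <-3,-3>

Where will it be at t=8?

<8,-12>

The first coordinate travels 7 per step and bounces off the walls at -6 and 10.
  step 6: -3 → -2
  step 7: -2 → 5
  step 8: 5 → 8
The second coordinate changes by -3 each step: at step 8 it is -12.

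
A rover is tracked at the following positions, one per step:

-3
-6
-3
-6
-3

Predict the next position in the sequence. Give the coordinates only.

-6

The jumps are -3, +3, -3, +3 — a geometric progression with ratio -1.
step 5: -3 − 3 → -6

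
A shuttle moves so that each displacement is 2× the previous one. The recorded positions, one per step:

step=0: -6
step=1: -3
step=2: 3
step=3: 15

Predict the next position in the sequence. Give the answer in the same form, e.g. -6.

39

The jumps are +3, +6, +12 — a geometric progression with ratio 2.
step 4: 15 + 24 → 39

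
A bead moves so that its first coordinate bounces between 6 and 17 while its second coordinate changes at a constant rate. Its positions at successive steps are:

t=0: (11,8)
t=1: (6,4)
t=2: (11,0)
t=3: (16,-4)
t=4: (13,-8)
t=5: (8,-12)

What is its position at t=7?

(14,-20)

The first coordinate travels 5 per step and bounces off the walls at 6 and 17.
  step 6: 8 → 9
  step 7: 9 → 14
The second coordinate changes by -4 each step: at step 7 it is -20.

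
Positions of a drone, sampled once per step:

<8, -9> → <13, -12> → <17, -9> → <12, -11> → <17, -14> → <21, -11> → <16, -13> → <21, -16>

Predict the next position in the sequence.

<25, -13>

The moves between consecutive positions are <+5, -3>, <+4, +3>, <-5, -2>, <+5, -3>, <+4, +3>, <-5, -2>, <+5, -3>; they repeat the 3-cycle [<+5, -3>, <+4, +3>, <-5, -2>].
step 8: apply <+4, +3> → <25, -13>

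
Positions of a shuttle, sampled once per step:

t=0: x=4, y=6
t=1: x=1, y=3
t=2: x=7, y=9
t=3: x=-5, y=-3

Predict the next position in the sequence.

x=19, y=21

Step-to-step displacements: (-3, -3), (+6, +6), (-12, -12); each is -2× the previous.
step 4: x=-5, y=-3 + (+24, +24) → x=19, y=21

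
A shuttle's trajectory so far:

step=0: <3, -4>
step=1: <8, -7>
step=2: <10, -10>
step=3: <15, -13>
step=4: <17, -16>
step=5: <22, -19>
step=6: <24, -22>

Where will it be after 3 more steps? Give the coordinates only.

<36, -31>

Differencing gives <+5, -3>, <+2, -3>, <+5, -3>, <+2, -3>, <+5, -3>, <+2, -3>. This is the pattern <+5, -3>, <+2, -3> repeated.
step 7: apply <+5, -3> → <29, -25>
step 8: apply <+2, -3> → <31, -28>
step 9: apply <+5, -3> → <36, -31>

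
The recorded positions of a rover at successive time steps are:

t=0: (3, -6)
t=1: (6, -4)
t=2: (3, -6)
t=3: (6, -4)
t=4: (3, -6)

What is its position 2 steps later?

(3, -6)

Consecutive displacements (+3, +2), (-3, -2), (+3, +2), (-3, -2) scale by a factor of -1 each step.
step 5: (3, -6) + (+3, +2) → (6, -4)
step 6: (6, -4) + (-3, -2) → (3, -6)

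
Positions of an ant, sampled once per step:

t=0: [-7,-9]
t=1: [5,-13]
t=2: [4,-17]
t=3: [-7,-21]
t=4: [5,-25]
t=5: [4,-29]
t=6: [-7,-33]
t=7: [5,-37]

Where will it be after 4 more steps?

[4,-53]

The first coordinate repeats the cycle [-7, 5, 4] with period 3; step 11 mod 3 = 2, giving 4.
The second coordinate changes by -4 each step, so at step 11 it is -9 + 11·(-4) = -53.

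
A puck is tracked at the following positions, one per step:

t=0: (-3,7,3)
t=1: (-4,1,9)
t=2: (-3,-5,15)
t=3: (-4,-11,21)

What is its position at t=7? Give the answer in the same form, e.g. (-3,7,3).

(-4,-35,45)

First: cycles through -3, -4 every 2 steps. Step 7 lands at position 1 of the cycle → -4.
Second: linear, -6 per step → -35 at step 7.
Third: linear, +6 per step → 45 at step 7.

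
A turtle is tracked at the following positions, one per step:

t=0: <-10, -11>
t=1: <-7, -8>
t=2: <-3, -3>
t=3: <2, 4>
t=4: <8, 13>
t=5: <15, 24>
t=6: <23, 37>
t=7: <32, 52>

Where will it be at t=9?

First differences are <+3, +3>, <+4, +5>, <+5, +7>, <+6, +9>, <+7, +11>, <+8, +13>, <+9, +15>; their common second difference is <+1, +2> (constant acceleration).
step 8: <32, 52> + <+10, +17> → <42, 69>
step 9: <42, 69> + <+11, +19> → <53, 88>

<53, 88>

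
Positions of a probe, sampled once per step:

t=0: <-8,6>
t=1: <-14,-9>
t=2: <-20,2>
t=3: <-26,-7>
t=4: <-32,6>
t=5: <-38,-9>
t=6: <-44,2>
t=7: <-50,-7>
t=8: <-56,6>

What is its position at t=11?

The first coordinate changes by -6 each step, so at step 11 it is -8 + 11·(-6) = -74.
The second coordinate repeats the cycle [6, -9, 2, -7] with period 4; step 11 mod 4 = 3, giving -7.

<-74,-7>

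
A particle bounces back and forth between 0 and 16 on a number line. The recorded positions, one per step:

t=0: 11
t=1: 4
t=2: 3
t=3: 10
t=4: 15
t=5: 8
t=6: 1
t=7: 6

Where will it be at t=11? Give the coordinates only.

The value reflects between 0 and 16, moving 7 per step.
  step 8: 6 → 13
  step 9: 13 → 12
  step 10: 12 → 5
  step 11: 5 → 2

2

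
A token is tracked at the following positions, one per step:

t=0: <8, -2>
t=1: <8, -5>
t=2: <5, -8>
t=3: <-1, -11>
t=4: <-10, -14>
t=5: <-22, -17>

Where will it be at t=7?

<-55, -23>

Successive displacements: <+0, -3>, <-3, -3>, <-6, -3>, <-9, -3>, <-12, -3> — each changes by <-3, +0>.
step 6: <-22, -17> + <-15, -3> → <-37, -20>
step 7: <-37, -20> + <-18, -3> → <-55, -23>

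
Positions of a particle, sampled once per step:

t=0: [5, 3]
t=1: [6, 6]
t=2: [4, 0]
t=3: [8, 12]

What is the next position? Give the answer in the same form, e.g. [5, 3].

[0, -12]

Step-to-step displacements: [+1, +3], [-2, -6], [+4, +12]; each is -2× the previous.
step 4: [8, 12] + [-8, -24] → [0, -12]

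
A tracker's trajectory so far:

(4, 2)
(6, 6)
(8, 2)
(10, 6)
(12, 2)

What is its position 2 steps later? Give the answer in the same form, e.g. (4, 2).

(16, 2)

First: linear, +2 per step → 16 at step 6.
Second: cycles through 2, 6 every 2 steps. Step 6 lands at position 0 of the cycle → 2.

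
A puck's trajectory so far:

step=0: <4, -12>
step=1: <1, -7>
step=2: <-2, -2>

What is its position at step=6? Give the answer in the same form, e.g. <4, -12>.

<-14, 18>

The position changes by <-3, +5> every step.
step 3: <-2, -2> + <-3, +5> → <-5, 3>
step 4: <-5, 3> + <-3, +5> → <-8, 8>
step 5: <-8, 8> + <-3, +5> → <-11, 13>
step 6: <-11, 13> + <-3, +5> → <-14, 18>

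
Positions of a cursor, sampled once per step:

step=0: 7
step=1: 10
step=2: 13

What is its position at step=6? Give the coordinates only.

Each step adds +3 to the position.
step 3: 13 + 3 → 16
step 4: 16 + 3 → 19
step 5: 19 + 3 → 22
step 6: 22 + 3 → 25

25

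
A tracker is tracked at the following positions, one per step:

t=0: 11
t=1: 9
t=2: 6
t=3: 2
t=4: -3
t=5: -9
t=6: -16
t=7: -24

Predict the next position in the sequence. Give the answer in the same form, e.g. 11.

Taking differences between consecutive positions: -2, -3, -4, -5, -6, -7, -8. These grow by -1 each step.
step 8: -24 − 9 → -33

-33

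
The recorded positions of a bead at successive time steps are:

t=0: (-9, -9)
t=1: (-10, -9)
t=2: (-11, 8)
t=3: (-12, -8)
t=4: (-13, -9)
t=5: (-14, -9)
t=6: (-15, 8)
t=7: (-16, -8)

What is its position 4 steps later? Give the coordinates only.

The first coordinate changes by -1 each step, so at step 11 it is -9 + 11·(-1) = -20.
The second coordinate repeats the cycle [-9, -9, 8, -8] with period 4; step 11 mod 4 = 3, giving -8.

(-20, -8)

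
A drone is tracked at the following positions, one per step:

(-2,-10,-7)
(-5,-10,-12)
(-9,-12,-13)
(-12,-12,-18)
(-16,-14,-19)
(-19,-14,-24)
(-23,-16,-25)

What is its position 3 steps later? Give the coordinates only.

(-33,-18,-36)

Step-to-step displacements: (-3,+0,-5), (-4,-2,-1), (-3,+0,-5), (-4,-2,-1), (-3,+0,-5), (-4,-2,-1) — a repeating cycle of length 2.
step 7: apply (-3,+0,-5) → (-26,-16,-30)
step 8: apply (-4,-2,-1) → (-30,-18,-31)
step 9: apply (-3,+0,-5) → (-33,-18,-36)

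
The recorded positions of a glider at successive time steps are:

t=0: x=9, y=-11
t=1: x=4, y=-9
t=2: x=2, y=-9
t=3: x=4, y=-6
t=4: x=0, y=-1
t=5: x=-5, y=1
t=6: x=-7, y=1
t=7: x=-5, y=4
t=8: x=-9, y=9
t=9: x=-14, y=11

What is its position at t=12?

x=-18, y=19

The moves between consecutive positions are (-5, +2), (-2, +0), (+2, +3), (-4, +5), (-5, +2), (-2, +0), (+2, +3), (-4, +5), (-5, +2); they repeat the 4-cycle [(-5, +2), (-2, +0), (+2, +3), (-4, +5)].
step 10: apply (-2, +0) → x=-16, y=11
step 11: apply (+2, +3) → x=-14, y=14
step 12: apply (-4, +5) → x=-18, y=19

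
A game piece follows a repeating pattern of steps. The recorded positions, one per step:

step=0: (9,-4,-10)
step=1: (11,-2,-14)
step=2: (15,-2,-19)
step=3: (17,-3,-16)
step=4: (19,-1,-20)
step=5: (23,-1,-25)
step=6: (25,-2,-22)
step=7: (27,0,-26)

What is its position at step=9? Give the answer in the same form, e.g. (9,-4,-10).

The moves between consecutive positions are (+2,+2,-4), (+4,+0,-5), (+2,-1,+3), (+2,+2,-4), (+4,+0,-5), (+2,-1,+3), (+2,+2,-4); they repeat the 3-cycle [(+2,+2,-4), (+4,+0,-5), (+2,-1,+3)].
step 8: apply (+4,+0,-5) → (31,0,-31)
step 9: apply (+2,-1,+3) → (33,-1,-28)

(33,-1,-28)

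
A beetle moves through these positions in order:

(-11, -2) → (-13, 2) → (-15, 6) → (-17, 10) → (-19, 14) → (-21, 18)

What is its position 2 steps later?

(-25, 26)

Constant displacement of (-2, +4) per step.
step 6: (-21, 18) + (-2, +4) → (-23, 22)
step 7: (-23, 22) + (-2, +4) → (-25, 26)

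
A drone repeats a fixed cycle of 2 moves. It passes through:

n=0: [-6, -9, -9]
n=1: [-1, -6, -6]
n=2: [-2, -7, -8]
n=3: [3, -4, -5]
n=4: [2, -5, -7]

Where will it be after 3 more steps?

The moves between consecutive positions are [+5, +3, +3], [-1, -1, -2], [+5, +3, +3], [-1, -1, -2]; they repeat the 2-cycle [[+5, +3, +3], [-1, -1, -2]].
step 5: apply [+5, +3, +3] → [7, -2, -4]
step 6: apply [-1, -1, -2] → [6, -3, -6]
step 7: apply [+5, +3, +3] → [11, 0, -3]

[11, 0, -3]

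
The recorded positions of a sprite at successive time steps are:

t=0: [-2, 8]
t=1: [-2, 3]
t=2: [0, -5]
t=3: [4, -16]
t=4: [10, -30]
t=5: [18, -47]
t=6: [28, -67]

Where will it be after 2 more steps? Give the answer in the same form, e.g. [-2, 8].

[54, -116]

Successive displacements: [+0, -5], [+2, -8], [+4, -11], [+6, -14], [+8, -17], [+10, -20] — each changes by [+2, -3].
step 7: [28, -67] + [+12, -23] → [40, -90]
step 8: [40, -90] + [+14, -26] → [54, -116]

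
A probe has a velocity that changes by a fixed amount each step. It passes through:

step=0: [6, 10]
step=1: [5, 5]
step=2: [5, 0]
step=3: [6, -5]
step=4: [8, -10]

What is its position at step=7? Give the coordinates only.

Taking differences between consecutive positions: [-1, -5], [+0, -5], [+1, -5], [+2, -5]. These grow by [+1, +0] each step.
step 5: [8, -10] + [+3, -5] → [11, -15]
step 6: [11, -15] + [+4, -5] → [15, -20]
step 7: [15, -20] + [+5, -5] → [20, -25]

[20, -25]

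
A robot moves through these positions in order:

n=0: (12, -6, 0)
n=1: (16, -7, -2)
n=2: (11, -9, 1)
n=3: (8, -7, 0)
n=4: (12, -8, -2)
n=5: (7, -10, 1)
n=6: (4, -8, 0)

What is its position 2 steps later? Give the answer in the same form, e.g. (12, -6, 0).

Step-to-step displacements: (+4, -1, -2), (-5, -2, +3), (-3, +2, -1), (+4, -1, -2), (-5, -2, +3), (-3, +2, -1) — a repeating cycle of length 3.
step 7: apply (+4, -1, -2) → (8, -9, -2)
step 8: apply (-5, -2, +3) → (3, -11, 1)

(3, -11, 1)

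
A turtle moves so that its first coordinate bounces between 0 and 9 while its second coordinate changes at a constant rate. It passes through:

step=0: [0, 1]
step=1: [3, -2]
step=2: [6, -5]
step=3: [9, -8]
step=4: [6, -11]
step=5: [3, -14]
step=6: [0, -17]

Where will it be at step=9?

[9, -26]

The first coordinate reflects between 0 and 9, moving 3 per step.
  step 7: 0 → 3
  step 8: 3 → 6
  step 9: 6 → 9
The second coordinate changes by -3 each step: at step 9 it is -26.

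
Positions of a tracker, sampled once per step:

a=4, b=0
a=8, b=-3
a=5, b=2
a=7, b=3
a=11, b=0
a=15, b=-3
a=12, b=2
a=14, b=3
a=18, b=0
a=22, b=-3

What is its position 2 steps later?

The moves between consecutive positions are (+4, -3), (-3, +5), (+2, +1), (+4, -3), (+4, -3), (-3, +5), (+2, +1), (+4, -3), (+4, -3); they repeat the 4-cycle [(+4, -3), (-3, +5), (+2, +1), (+4, -3)].
step 10: apply (-3, +5) → a=19, b=2
step 11: apply (+2, +1) → a=21, b=3

a=21, b=3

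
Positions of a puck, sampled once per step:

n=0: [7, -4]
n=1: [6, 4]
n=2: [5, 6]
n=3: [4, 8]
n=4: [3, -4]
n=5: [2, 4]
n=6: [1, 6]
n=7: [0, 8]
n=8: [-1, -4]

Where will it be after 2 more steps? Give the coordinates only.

The first coordinate changes by -1 each step, so at step 10 it is 7 + 10·(-1) = -3.
The second coordinate repeats the cycle [-4, 4, 6, 8] with period 4; step 10 mod 4 = 2, giving 6.

[-3, 6]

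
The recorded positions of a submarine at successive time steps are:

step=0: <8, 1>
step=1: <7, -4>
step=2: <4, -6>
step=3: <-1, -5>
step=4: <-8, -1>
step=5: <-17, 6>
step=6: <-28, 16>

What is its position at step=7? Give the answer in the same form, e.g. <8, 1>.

Taking differences between consecutive positions: <-1, -5>, <-3, -2>, <-5, +1>, <-7, +4>, <-9, +7>, <-11, +10>. These grow by <-2, +3> each step.
step 7: <-28, 16> + <-13, +13> → <-41, 29>

<-41, 29>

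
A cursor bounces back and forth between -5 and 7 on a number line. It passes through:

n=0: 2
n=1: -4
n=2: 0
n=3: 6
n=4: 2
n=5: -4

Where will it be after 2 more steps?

The value reflects between -5 and 7, moving 6 per step.
  step 6: -4 → 0
  step 7: 0 → 6

6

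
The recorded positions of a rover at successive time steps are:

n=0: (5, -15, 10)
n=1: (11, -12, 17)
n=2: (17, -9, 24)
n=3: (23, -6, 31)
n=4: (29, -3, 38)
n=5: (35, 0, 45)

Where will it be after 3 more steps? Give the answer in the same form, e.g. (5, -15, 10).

(53, 9, 66)

Constant displacement of (+6, +3, +7) per step.
step 6: (35, 0, 45) + (+6, +3, +7) → (41, 3, 52)
step 7: (41, 3, 52) + (+6, +3, +7) → (47, 6, 59)
step 8: (47, 6, 59) + (+6, +3, +7) → (53, 9, 66)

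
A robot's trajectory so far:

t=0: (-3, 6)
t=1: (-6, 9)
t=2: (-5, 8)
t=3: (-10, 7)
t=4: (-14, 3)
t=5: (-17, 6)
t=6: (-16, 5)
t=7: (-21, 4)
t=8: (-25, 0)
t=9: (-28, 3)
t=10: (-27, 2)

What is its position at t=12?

(-36, -3)

Differencing gives (-3, +3), (+1, -1), (-5, -1), (-4, -4), (-3, +3), (+1, -1), (-5, -1), (-4, -4), (-3, +3), (+1, -1). This is the pattern (-3, +3), (+1, -1), (-5, -1), (-4, -4) repeated.
step 11: apply (-5, -1) → (-32, 1)
step 12: apply (-4, -4) → (-36, -3)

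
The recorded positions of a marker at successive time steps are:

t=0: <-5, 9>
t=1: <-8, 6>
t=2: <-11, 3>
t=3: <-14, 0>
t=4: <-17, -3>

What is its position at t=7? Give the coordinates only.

The position changes by <-3, -3> every step.
step 5: <-17, -3> + <-3, -3> → <-20, -6>
step 6: <-20, -6> + <-3, -3> → <-23, -9>
step 7: <-23, -9> + <-3, -3> → <-26, -12>

<-26, -12>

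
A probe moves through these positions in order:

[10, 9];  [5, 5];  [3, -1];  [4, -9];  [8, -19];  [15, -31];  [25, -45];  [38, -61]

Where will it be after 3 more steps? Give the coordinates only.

Successive displacements: [-5, -4], [-2, -6], [+1, -8], [+4, -10], [+7, -12], [+10, -14], [+13, -16] — each changes by [+3, -2].
step 8: [38, -61] + [+16, -18] → [54, -79]
step 9: [54, -79] + [+19, -20] → [73, -99]
step 10: [73, -99] + [+22, -22] → [95, -121]

[95, -121]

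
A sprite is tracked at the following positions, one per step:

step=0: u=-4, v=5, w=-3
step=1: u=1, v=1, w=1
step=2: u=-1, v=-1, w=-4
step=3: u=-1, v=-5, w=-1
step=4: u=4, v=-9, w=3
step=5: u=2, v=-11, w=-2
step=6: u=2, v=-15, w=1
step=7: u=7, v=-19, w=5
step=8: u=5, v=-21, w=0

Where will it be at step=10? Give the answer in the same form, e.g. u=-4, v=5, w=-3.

The moves between consecutive positions are (+5,-4,+4), (-2,-2,-5), (+0,-4,+3), (+5,-4,+4), (-2,-2,-5), (+0,-4,+3), (+5,-4,+4), (-2,-2,-5); they repeat the 3-cycle [(+5,-4,+4), (-2,-2,-5), (+0,-4,+3)].
step 9: apply (+0,-4,+3) → u=5, v=-25, w=3
step 10: apply (+5,-4,+4) → u=10, v=-29, w=7

u=10, v=-29, w=7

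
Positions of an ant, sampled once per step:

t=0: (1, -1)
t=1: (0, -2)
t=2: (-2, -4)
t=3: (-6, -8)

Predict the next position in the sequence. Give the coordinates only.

The jumps are (-1, -1), (-2, -2), (-4, -4) — a geometric progression with ratio 2.
step 4: (-6, -8) + (-8, -8) → (-14, -16)

(-14, -16)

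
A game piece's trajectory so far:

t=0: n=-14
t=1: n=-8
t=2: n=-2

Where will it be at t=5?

The position changes by +6 every step.
step 3: -2 + 6 → n=4
step 4: 4 + 6 → n=10
step 5: 10 + 6 → n=16

n=16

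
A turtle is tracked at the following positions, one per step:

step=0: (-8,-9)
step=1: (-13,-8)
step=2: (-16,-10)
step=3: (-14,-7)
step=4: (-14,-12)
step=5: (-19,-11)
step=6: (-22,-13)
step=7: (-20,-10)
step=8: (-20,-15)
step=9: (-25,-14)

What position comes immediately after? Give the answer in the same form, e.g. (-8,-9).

Differencing gives (-5,+1), (-3,-2), (+2,+3), (+0,-5), (-5,+1), (-3,-2), (+2,+3), (+0,-5), (-5,+1). This is the pattern (-5,+1), (-3,-2), (+2,+3), (+0,-5) repeated.
step 10: apply (-3,-2) → (-28,-16)

(-28,-16)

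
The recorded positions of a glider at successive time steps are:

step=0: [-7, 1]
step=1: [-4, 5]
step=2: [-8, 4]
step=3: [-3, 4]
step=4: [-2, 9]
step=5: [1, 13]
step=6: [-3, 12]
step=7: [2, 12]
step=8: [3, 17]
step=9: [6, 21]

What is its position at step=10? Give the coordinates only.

Differencing gives [+3, +4], [-4, -1], [+5, +0], [+1, +5], [+3, +4], [-4, -1], [+5, +0], [+1, +5], [+3, +4]. This is the pattern [+3, +4], [-4, -1], [+5, +0], [+1, +5] repeated.
step 10: apply [-4, -1] → [2, 20]

[2, 20]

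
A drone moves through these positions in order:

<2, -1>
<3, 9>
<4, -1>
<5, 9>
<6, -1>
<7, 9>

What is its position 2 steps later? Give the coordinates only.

First: linear, +1 per step → 9 at step 7.
Second: cycles through -1, 9 every 2 steps. Step 7 lands at position 1 of the cycle → 9.

<9, 9>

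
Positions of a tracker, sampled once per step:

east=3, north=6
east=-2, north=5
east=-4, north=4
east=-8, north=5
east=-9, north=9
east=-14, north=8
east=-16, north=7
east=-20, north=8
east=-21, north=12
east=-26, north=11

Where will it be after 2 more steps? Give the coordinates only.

east=-32, north=11

The moves between consecutive positions are (-5, -1), (-2, -1), (-4, +1), (-1, +4), (-5, -1), (-2, -1), (-4, +1), (-1, +4), (-5, -1); they repeat the 4-cycle [(-5, -1), (-2, -1), (-4, +1), (-1, +4)].
step 10: apply (-2, -1) → east=-28, north=10
step 11: apply (-4, +1) → east=-32, north=11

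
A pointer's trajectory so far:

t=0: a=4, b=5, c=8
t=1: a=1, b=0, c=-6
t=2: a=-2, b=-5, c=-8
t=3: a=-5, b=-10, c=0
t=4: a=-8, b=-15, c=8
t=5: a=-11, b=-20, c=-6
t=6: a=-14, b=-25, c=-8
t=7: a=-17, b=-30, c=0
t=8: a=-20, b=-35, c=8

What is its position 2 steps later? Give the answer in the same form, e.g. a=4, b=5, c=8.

a=-26, b=-45, c=-8

The a coordinate changes by -3 each step, so at step 10 it is 4 + 10·(-3) = -26.
The b coordinate changes by -5 each step, so at step 10 it is 5 + 10·(-5) = -45.
The c coordinate repeats the cycle [8, -6, -8, 0] with period 4; step 10 mod 4 = 2, giving -8.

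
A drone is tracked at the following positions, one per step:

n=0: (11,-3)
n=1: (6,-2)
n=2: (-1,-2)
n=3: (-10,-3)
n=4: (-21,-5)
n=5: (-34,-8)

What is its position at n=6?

First differences are (-5,+1), (-7,+0), (-9,-1), (-11,-2), (-13,-3); their common second difference is (-2,-1) (constant acceleration).
step 6: (-34,-8) + (-15,-4) → (-49,-12)

(-49,-12)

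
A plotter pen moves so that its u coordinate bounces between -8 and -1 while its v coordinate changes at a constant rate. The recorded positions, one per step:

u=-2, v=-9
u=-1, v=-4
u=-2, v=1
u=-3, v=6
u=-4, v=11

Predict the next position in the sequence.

The u coordinate travels 1 per step and bounces off the walls at -8 and -1.
  step 5: -4 → -5
The v coordinate changes by +5 each step: at step 5 it is 16.

u=-5, v=16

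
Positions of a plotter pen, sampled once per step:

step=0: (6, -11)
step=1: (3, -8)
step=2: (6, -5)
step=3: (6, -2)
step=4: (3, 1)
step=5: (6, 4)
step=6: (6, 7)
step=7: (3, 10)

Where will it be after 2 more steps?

First: cycles through 6, 3, 6 every 3 steps. Step 9 lands at position 0 of the cycle → 6.
Second: linear, +3 per step → 16 at step 9.

(6, 16)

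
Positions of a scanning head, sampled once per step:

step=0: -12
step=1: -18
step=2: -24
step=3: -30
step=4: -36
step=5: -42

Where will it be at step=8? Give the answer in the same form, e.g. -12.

-60

Each step adds -6 to the position.
step 6: -42 − 6 → -48
step 7: -48 − 6 → -54
step 8: -54 − 6 → -60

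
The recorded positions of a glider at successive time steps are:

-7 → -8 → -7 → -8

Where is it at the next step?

-7

The jumps are -1, +1, -1 — a geometric progression with ratio -1.
step 4: -8 + 1 → -7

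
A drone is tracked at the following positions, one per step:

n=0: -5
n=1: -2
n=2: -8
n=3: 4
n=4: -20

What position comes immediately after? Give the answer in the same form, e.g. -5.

28

Consecutive displacements +3, -6, +12, -24 scale by a factor of -2 each step.
step 5: -20 + 48 → 28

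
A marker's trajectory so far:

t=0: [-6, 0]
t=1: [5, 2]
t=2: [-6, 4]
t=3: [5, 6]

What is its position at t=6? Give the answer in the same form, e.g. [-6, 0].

[-6, 12]

The first coordinate repeats the cycle [-6, 5] with period 2; step 6 mod 2 = 0, giving -6.
The second coordinate changes by +2 each step, so at step 6 it is 0 + 6·(2) = 12.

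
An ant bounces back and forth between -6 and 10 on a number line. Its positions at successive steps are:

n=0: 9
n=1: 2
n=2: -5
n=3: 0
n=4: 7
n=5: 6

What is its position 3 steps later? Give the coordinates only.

3

The value travels 7 per step and bounces off the walls at -6 and 10.
  step 6: 6 → -1
  step 7: -1 → -4
  step 8: -4 → 3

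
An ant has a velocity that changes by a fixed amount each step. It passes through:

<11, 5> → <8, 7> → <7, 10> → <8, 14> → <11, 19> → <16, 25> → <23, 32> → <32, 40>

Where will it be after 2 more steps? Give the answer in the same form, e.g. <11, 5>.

<56, 59>

Successive displacements: <-3, +2>, <-1, +3>, <+1, +4>, <+3, +5>, <+5, +6>, <+7, +7>, <+9, +8> — each changes by <+2, +1>.
step 8: <32, 40> + <+11, +9> → <43, 49>
step 9: <43, 49> + <+13, +10> → <56, 59>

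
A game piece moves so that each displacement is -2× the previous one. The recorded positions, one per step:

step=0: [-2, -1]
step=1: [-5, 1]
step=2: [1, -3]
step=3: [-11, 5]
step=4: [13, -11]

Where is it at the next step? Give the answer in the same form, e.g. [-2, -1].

[-35, 21]

Step-to-step displacements: [-3, +2], [+6, -4], [-12, +8], [+24, -16]; each is -2× the previous.
step 5: [13, -11] + [-48, +32] → [-35, 21]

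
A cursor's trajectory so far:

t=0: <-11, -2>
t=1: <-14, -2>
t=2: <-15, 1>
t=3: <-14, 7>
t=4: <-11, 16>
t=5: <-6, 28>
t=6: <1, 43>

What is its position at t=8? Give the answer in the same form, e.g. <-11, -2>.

Taking differences between consecutive positions: <-3, +0>, <-1, +3>, <+1, +6>, <+3, +9>, <+5, +12>, <+7, +15>. These grow by <+2, +3> each step.
step 7: <1, 43> + <+9, +18> → <10, 61>
step 8: <10, 61> + <+11, +21> → <21, 82>

<21, 82>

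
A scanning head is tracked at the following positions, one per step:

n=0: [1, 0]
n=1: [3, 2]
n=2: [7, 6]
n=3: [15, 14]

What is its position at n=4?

[31, 30]

Consecutive displacements [+2, +2], [+4, +4], [+8, +8] scale by a factor of 2 each step.
step 4: [15, 14] + [+16, +16] → [31, 30]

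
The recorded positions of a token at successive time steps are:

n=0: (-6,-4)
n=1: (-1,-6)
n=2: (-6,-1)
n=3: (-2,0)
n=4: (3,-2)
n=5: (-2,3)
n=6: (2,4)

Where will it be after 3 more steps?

(6,8)

The moves between consecutive positions are (+5,-2), (-5,+5), (+4,+1), (+5,-2), (-5,+5), (+4,+1); they repeat the 3-cycle [(+5,-2), (-5,+5), (+4,+1)].
step 7: apply (+5,-2) → (7,2)
step 8: apply (-5,+5) → (2,7)
step 9: apply (+4,+1) → (6,8)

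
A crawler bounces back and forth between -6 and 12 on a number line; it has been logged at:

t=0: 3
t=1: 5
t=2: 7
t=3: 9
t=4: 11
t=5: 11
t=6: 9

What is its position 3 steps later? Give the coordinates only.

3

The value travels 2 per step and bounces off the walls at -6 and 12.
  step 7: 9 → 7
  step 8: 7 → 5
  step 9: 5 → 3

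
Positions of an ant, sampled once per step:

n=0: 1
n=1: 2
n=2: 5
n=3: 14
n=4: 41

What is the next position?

122

Consecutive displacements +1, +3, +9, +27 scale by a factor of 3 each step.
step 5: 41 + 81 → 122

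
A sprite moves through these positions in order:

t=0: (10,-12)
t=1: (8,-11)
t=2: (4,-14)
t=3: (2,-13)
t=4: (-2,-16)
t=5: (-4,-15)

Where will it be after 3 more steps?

(-14,-20)

Differencing gives (-2,+1), (-4,-3), (-2,+1), (-4,-3), (-2,+1). This is the pattern (-2,+1), (-4,-3) repeated.
step 6: apply (-4,-3) → (-8,-18)
step 7: apply (-2,+1) → (-10,-17)
step 8: apply (-4,-3) → (-14,-20)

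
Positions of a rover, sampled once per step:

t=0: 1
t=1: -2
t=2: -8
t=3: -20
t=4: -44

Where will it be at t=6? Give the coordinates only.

The jumps are -3, -6, -12, -24 — a geometric progression with ratio 2.
step 5: -44 − 48 → -92
step 6: -92 − 96 → -188

-188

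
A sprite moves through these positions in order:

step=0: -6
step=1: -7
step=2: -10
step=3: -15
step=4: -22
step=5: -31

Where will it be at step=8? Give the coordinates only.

First differences are -1, -3, -5, -7, -9; their common second difference is -2 (constant acceleration).
step 6: -31 − 11 → -42
step 7: -42 − 13 → -55
step 8: -55 − 15 → -70

-70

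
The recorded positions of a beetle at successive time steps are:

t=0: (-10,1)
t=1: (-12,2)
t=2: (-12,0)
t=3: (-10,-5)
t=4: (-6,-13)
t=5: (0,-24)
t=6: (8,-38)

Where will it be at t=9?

First differences are (-2,+1), (+0,-2), (+2,-5), (+4,-8), (+6,-11), (+8,-14); their common second difference is (+2,-3) (constant acceleration).
step 7: (8,-38) + (+10,-17) → (18,-55)
step 8: (18,-55) + (+12,-20) → (30,-75)
step 9: (30,-75) + (+14,-23) → (44,-98)

(44,-98)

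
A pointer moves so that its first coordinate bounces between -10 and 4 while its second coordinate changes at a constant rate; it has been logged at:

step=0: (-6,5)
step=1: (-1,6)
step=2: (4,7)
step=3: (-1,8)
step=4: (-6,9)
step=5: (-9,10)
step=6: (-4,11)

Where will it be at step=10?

(-8,15)

The first coordinate reflects between -10 and 4, moving 5 per step.
  step 7: -4 → 1
  step 8: 1 → 2
  step 9: 2 → -3
  step 10: -3 → -8
The second coordinate changes by +1 each step: at step 10 it is 15.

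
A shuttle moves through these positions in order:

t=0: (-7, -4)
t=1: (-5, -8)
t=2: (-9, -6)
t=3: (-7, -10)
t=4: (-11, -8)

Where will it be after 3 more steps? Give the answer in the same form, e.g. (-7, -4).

(-11, -14)

Step-to-step displacements: (+2, -4), (-4, +2), (+2, -4), (-4, +2) — a repeating cycle of length 2.
step 5: apply (+2, -4) → (-9, -12)
step 6: apply (-4, +2) → (-13, -10)
step 7: apply (+2, -4) → (-11, -14)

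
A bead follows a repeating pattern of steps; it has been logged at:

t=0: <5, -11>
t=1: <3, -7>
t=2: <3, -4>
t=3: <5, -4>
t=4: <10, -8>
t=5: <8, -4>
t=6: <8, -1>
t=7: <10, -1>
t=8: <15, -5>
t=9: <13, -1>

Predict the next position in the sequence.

Differencing gives <-2, +4>, <+0, +3>, <+2, +0>, <+5, -4>, <-2, +4>, <+0, +3>, <+2, +0>, <+5, -4>, <-2, +4>. This is the pattern <-2, +4>, <+0, +3>, <+2, +0>, <+5, -4> repeated.
step 10: apply <+0, +3> → <13, 2>

<13, 2>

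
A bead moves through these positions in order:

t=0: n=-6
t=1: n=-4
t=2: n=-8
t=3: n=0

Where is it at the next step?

The jumps are +2, -4, +8 — a geometric progression with ratio -2.
step 4: 0 − 16 → n=-16

n=-16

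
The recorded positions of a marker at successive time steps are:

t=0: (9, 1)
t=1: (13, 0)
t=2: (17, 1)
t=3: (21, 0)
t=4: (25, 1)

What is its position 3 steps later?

(37, 0)

First: linear, +4 per step → 37 at step 7.
Second: cycles through 1, 0 every 2 steps. Step 7 lands at position 1 of the cycle → 0.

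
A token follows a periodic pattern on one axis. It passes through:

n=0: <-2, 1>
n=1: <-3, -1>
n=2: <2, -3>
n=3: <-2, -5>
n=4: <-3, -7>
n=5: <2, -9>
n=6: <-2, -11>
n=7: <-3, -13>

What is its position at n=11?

<2, -21>

First: cycles through -2, -3, 2 every 3 steps. Step 11 lands at position 2 of the cycle → 2.
Second: linear, -2 per step → -21 at step 11.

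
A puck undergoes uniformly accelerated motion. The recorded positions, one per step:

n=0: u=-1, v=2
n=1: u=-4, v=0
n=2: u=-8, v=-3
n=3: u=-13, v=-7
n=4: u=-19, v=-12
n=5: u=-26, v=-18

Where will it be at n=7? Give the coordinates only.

u=-43, v=-33

Successive displacements: (-3, -2), (-4, -3), (-5, -4), (-6, -5), (-7, -6) — each changes by (-1, -1).
step 6: u=-26, v=-18 + (-8, -7) → u=-34, v=-25
step 7: u=-34, v=-25 + (-9, -8) → u=-43, v=-33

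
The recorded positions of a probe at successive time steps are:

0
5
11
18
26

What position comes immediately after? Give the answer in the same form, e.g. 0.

First differences are +5, +6, +7, +8; their common second difference is +1 (constant acceleration).
step 5: 26 + 9 → 35

35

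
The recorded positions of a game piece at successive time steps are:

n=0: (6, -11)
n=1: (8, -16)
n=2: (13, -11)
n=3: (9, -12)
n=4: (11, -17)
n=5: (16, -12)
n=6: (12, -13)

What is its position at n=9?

(15, -14)

The moves between consecutive positions are (+2, -5), (+5, +5), (-4, -1), (+2, -5), (+5, +5), (-4, -1); they repeat the 3-cycle [(+2, -5), (+5, +5), (-4, -1)].
step 7: apply (+2, -5) → (14, -18)
step 8: apply (+5, +5) → (19, -13)
step 9: apply (-4, -1) → (15, -14)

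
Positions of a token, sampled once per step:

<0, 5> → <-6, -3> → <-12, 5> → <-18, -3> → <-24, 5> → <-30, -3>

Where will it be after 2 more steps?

First: linear, -6 per step → -42 at step 7.
Second: cycles through 5, -3 every 2 steps. Step 7 lands at position 1 of the cycle → -3.

<-42, -3>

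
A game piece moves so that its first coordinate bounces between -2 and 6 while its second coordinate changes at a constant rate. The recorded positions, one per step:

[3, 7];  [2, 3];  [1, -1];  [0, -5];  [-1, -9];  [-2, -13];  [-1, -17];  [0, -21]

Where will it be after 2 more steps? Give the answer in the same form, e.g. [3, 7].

[2, -29]

The first coordinate travels 1 per step and bounces off the walls at -2 and 6.
  step 8: 0 → 1
  step 9: 1 → 2
The second coordinate changes by -4 each step: at step 9 it is -29.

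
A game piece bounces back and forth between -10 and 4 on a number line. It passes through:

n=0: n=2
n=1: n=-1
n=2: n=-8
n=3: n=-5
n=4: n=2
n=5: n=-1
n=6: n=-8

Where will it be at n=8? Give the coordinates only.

The value travels 7 per step and bounces off the walls at -10 and 4.
  step 7: -8 → -5
  step 8: -5 → 2

n=2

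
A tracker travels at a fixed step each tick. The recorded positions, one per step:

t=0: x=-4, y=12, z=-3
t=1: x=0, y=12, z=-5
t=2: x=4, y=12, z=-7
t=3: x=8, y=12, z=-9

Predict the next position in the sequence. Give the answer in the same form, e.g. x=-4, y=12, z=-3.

Each step adds (+4,+0,-2) to the position.
step 4: x=8, y=12, z=-9 + (+4,+0,-2) → x=12, y=12, z=-11

x=12, y=12, z=-11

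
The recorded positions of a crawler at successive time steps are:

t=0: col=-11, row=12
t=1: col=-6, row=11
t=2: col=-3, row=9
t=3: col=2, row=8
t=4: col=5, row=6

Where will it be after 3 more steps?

col=18, row=2

Step-to-step displacements: (+5, -1), (+3, -2), (+5, -1), (+3, -2) — a repeating cycle of length 2.
step 5: apply (+5, -1) → col=10, row=5
step 6: apply (+3, -2) → col=13, row=3
step 7: apply (+5, -1) → col=18, row=2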